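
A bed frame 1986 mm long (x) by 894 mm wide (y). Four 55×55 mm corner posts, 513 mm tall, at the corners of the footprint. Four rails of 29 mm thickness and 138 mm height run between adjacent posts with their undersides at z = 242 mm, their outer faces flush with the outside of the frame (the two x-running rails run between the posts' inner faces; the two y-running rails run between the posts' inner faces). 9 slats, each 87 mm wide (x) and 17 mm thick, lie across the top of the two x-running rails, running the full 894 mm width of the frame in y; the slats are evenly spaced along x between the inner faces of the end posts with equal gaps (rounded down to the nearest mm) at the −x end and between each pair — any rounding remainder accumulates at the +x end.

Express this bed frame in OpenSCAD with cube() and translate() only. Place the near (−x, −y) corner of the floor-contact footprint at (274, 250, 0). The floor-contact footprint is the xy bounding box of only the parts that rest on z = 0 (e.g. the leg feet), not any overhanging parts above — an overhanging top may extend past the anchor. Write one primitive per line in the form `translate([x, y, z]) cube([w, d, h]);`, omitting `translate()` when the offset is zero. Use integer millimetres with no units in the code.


translate([274, 250, 0]) cube([55, 55, 513]);
translate([274, 1089, 0]) cube([55, 55, 513]);
translate([2205, 250, 0]) cube([55, 55, 513]);
translate([2205, 1089, 0]) cube([55, 55, 513]);
translate([329, 250, 242]) cube([1876, 29, 138]);
translate([329, 1115, 242]) cube([1876, 29, 138]);
translate([274, 305, 242]) cube([29, 784, 138]);
translate([2231, 305, 242]) cube([29, 784, 138]);
translate([438, 250, 380]) cube([87, 894, 17]);
translate([634, 250, 380]) cube([87, 894, 17]);
translate([830, 250, 380]) cube([87, 894, 17]);
translate([1026, 250, 380]) cube([87, 894, 17]);
translate([1222, 250, 380]) cube([87, 894, 17]);
translate([1418, 250, 380]) cube([87, 894, 17]);
translate([1614, 250, 380]) cube([87, 894, 17]);
translate([1810, 250, 380]) cube([87, 894, 17]);
translate([2006, 250, 380]) cube([87, 894, 17]);


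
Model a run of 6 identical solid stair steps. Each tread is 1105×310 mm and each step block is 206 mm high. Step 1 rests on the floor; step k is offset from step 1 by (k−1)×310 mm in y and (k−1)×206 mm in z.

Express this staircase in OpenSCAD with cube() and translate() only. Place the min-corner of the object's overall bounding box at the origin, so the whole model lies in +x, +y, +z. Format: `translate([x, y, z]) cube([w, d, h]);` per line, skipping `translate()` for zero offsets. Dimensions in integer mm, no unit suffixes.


cube([1105, 310, 206]);
translate([0, 310, 206]) cube([1105, 310, 206]);
translate([0, 620, 412]) cube([1105, 310, 206]);
translate([0, 930, 618]) cube([1105, 310, 206]);
translate([0, 1240, 824]) cube([1105, 310, 206]);
translate([0, 1550, 1030]) cube([1105, 310, 206]);


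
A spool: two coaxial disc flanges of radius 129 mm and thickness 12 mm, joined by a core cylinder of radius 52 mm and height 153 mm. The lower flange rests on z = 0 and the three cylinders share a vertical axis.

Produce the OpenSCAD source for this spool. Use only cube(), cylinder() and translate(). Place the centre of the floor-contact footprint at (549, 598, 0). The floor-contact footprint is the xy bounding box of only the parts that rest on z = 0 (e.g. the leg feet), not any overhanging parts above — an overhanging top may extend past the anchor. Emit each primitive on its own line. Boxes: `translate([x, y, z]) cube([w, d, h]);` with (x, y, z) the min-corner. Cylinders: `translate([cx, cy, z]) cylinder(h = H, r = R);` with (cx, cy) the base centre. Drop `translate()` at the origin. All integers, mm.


translate([549, 598, 0]) cylinder(h = 12, r = 129);
translate([549, 598, 12]) cylinder(h = 153, r = 52);
translate([549, 598, 165]) cylinder(h = 12, r = 129);


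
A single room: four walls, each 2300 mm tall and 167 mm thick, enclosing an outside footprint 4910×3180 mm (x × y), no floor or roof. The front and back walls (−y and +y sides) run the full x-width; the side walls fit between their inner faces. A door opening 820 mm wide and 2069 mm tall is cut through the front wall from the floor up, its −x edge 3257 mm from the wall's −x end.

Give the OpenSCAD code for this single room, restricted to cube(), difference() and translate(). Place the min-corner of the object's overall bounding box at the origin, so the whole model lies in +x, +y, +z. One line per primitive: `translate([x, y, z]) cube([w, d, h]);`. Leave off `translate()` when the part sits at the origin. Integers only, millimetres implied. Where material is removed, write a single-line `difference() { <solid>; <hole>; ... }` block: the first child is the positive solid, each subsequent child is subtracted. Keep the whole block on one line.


difference() { cube([4910, 167, 2300]); translate([3257, 0, 0]) cube([820, 167, 2069]); }
translate([0, 3013, 0]) cube([4910, 167, 2300]);
translate([0, 167, 0]) cube([167, 2846, 2300]);
translate([4743, 167, 0]) cube([167, 2846, 2300]);


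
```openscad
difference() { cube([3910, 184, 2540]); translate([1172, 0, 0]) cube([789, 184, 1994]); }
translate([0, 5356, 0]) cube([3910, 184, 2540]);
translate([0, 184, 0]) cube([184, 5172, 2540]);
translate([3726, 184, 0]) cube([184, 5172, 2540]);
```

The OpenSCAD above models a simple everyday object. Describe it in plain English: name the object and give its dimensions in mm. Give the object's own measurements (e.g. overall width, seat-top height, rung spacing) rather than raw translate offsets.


A single room: four walls, each 2540 mm tall and 184 mm thick, enclosing an outside footprint 3910×5540 mm (x × y), no floor or roof. The front and back walls (−y and +y sides) run the full x-width; the side walls fit between their inner faces. A door opening 789 mm wide and 1994 mm tall is cut through the front wall from the floor up, its −x edge 1172 mm from the wall's −x end.


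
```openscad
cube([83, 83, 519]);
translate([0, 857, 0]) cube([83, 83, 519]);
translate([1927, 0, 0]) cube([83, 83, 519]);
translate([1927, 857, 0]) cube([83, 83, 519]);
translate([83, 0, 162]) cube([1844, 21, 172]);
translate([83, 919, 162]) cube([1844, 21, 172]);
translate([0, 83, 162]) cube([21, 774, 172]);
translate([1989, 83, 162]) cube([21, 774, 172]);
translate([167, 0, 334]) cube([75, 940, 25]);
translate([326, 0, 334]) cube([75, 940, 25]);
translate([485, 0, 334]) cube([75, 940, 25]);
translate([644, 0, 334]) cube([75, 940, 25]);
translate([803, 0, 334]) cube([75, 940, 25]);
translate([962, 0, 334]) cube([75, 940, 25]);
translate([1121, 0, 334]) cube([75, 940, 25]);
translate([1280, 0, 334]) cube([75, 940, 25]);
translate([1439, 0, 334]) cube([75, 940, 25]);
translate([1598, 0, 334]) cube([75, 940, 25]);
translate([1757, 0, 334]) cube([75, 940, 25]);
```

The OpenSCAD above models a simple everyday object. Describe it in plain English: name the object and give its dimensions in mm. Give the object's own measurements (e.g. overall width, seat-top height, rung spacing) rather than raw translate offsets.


A bed frame 2010 mm long (x) by 940 mm wide (y). Four 83×83 mm corner posts, 519 mm tall, at the corners of the footprint. Four rails of 21 mm thickness and 172 mm height run between adjacent posts with their undersides at z = 162 mm, their outer faces flush with the outside of the frame (the two x-running rails run between the posts' inner faces; the two y-running rails run between the posts' inner faces). 11 slats, each 75 mm wide (x) and 25 mm thick, lie across the top of the two x-running rails, running the full 940 mm width of the frame in y; along x they sit between the end posts with a 84 mm gap after the −x posts and between neighbouring slats, leaving 95 mm before the +x posts.


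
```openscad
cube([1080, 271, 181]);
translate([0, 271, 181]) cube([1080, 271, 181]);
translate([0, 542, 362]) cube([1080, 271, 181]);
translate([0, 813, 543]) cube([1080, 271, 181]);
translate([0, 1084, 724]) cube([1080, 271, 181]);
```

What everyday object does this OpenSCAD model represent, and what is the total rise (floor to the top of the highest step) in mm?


A staircase. The total rise is 905 mm.

5 identical blocks, each offset up and back from the previous — a staircase. Each step is 181 mm tall and there are 5 of them, so the total rise is 5 × 181 = 905 mm.


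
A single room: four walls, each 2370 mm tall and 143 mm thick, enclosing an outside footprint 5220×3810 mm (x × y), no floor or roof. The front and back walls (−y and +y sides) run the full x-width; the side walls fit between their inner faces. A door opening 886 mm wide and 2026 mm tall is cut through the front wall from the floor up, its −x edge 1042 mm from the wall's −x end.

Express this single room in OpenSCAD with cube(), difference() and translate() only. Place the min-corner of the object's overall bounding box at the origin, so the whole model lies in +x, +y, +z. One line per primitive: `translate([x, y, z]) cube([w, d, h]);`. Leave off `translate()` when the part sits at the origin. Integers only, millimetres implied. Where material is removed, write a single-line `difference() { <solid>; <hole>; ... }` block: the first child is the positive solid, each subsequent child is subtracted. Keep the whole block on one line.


difference() { cube([5220, 143, 2370]); translate([1042, 0, 0]) cube([886, 143, 2026]); }
translate([0, 3667, 0]) cube([5220, 143, 2370]);
translate([0, 143, 0]) cube([143, 3524, 2370]);
translate([5077, 143, 0]) cube([143, 3524, 2370]);


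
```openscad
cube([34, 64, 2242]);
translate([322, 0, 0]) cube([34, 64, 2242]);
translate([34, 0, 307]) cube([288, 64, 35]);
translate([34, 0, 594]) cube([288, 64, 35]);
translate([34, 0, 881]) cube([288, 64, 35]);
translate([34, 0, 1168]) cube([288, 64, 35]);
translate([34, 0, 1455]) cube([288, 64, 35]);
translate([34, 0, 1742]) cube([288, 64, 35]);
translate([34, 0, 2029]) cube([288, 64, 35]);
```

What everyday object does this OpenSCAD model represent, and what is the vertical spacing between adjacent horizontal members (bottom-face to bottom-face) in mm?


A ladder. The rung spacing is 287 mm.

Two tall 34×64 posts with 7 short bars between them — a ladder. Adjacent rungs sit at z = 307 and z = 594, so the spacing is 594 − 307 = 287 mm.


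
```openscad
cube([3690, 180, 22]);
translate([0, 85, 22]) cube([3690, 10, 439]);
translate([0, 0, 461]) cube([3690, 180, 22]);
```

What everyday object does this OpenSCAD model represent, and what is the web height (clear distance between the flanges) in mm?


An I-beam. The web height is 439 mm.

Two wide flanges with a thin centred web — an I-beam. Overall 483 mm minus two 22 mm flanges gives a web of 483 − 2·22 = 439 mm.


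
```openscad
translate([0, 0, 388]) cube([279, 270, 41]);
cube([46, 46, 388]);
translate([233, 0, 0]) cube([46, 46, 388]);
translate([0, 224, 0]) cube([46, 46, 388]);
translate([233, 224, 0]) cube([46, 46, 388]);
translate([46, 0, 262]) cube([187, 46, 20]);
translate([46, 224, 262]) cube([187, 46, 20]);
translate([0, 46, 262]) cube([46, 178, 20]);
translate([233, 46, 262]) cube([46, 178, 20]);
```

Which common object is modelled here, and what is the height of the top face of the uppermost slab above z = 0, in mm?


A stool. The seat height is 429 mm.

A 279×270×41 slab at z = 388 on four corner posts — a stool. The seat top is 388 + 41 = 429 mm.


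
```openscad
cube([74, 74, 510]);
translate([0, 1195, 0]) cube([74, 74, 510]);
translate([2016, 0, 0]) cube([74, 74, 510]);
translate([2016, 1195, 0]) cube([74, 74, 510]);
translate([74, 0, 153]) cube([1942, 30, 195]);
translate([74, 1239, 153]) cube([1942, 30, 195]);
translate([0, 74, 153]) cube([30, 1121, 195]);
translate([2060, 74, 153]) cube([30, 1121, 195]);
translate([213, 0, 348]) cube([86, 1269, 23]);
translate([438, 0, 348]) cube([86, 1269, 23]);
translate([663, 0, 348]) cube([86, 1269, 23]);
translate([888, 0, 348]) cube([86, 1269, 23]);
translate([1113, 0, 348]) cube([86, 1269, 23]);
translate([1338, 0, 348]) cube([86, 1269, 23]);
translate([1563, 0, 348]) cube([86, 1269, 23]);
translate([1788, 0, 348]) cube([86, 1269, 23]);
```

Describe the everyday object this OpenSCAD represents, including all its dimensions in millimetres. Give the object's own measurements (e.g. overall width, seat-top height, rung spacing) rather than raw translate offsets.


A bed frame 2090 mm long (x) by 1269 mm wide (y). Four 74×74 mm corner posts, 510 mm tall, at the corners of the footprint. Four rails of 30 mm thickness and 195 mm height run between adjacent posts with their undersides at z = 153 mm, their outer faces flush with the outside of the frame (the two x-running rails run between the posts' inner faces; the two y-running rails run between the posts' inner faces). 8 slats, each 86 mm wide (x) and 23 mm thick, lie across the top of the two x-running rails, running the full 1269 mm width of the frame in y; along x they sit between the end posts with a 139 mm gap after the −x posts and between neighbouring slats, leaving 142 mm before the +x posts.


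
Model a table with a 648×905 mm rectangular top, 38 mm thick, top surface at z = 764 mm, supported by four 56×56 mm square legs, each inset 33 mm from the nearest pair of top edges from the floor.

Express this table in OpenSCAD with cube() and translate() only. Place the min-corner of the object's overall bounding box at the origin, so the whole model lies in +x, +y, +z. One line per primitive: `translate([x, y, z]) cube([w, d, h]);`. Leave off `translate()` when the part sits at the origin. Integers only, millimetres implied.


// leg_h = 764 - 38 = 726
translate([0, 0, 726]) cube([648, 905, 38]);
translate([33, 33, 0]) cube([56, 56, 726]);
translate([559, 33, 0]) cube([56, 56, 726]);
translate([33, 816, 0]) cube([56, 56, 726]);
translate([559, 816, 0]) cube([56, 56, 726]);


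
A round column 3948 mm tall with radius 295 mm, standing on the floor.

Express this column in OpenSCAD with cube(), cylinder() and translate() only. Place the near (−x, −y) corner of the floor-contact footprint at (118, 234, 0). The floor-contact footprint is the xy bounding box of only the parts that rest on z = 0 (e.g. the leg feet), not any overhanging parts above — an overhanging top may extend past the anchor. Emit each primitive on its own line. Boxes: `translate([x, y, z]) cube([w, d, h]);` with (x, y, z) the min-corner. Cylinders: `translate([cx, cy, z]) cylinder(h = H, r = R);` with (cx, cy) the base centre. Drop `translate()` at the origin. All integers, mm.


translate([413, 529, 0]) cylinder(h = 3948, r = 295);


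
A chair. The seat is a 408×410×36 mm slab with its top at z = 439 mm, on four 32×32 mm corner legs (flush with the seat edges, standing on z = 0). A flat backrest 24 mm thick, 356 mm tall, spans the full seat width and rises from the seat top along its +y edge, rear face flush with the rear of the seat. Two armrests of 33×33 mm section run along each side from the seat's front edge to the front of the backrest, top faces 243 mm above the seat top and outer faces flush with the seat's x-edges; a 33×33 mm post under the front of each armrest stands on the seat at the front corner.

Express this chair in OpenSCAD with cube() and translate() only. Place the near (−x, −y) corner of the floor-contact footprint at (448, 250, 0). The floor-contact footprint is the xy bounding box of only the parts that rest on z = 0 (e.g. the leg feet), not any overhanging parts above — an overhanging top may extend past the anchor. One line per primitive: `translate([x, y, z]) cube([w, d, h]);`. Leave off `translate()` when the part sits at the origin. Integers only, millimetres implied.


translate([448, 250, 403]) cube([408, 410, 36]);
translate([448, 250, 0]) cube([32, 32, 403]);
translate([824, 250, 0]) cube([32, 32, 403]);
translate([448, 628, 0]) cube([32, 32, 403]);
translate([824, 628, 0]) cube([32, 32, 403]);
translate([448, 636, 439]) cube([408, 24, 356]);
translate([448, 250, 649]) cube([33, 386, 33]);
translate([823, 250, 649]) cube([33, 386, 33]);
translate([448, 250, 439]) cube([33, 33, 210]);
translate([823, 250, 439]) cube([33, 33, 210]);


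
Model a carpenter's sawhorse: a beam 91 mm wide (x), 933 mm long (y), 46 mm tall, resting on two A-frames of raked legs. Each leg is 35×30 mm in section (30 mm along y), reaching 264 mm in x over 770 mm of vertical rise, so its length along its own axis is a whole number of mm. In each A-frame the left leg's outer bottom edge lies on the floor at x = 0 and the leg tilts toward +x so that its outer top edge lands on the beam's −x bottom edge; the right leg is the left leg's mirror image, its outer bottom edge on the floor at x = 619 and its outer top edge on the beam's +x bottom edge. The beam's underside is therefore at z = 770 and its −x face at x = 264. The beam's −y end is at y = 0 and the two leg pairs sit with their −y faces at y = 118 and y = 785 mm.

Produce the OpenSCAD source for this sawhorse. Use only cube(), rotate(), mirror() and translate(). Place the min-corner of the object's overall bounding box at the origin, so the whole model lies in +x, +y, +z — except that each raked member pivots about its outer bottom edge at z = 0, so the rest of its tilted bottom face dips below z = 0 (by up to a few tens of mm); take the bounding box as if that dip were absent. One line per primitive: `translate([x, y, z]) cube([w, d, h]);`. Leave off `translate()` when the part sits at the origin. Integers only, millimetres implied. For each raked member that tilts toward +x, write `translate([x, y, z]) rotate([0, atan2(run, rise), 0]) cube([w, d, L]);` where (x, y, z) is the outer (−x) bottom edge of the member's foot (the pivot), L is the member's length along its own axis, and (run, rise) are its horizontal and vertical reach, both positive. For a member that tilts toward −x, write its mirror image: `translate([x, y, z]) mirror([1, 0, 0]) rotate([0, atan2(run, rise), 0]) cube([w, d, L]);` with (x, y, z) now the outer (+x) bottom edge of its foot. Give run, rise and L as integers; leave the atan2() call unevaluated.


translate([264, 0, 770]) cube([91, 933, 46]);
translate([0, 118, 0]) rotate([0, atan2(264, 770), 0]) cube([35, 30, 814]);
translate([619, 118, 0]) mirror([1, 0, 0]) rotate([0, atan2(264, 770), 0]) cube([35, 30, 814]);
translate([0, 785, 0]) rotate([0, atan2(264, 770), 0]) cube([35, 30, 814]);
translate([619, 785, 0]) mirror([1, 0, 0]) rotate([0, atan2(264, 770), 0]) cube([35, 30, 814]);


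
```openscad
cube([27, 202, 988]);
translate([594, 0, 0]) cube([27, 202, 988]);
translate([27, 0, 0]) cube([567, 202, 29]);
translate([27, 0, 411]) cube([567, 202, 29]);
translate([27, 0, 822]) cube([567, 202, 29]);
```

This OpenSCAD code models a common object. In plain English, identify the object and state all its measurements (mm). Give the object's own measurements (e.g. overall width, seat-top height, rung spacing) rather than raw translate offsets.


An open bookshelf. Two side panels, each 27 mm thick, 202 mm deep and 988 mm tall, stand 621 mm apart (outside-to-outside). Between them sit 3 shelves, each 29 mm thick and 202 mm deep, spanning the full gap between the sides. The bottom shelf rests on the floor (its underside at z = 0) and the clear gap between one shelf's top and the next shelf's underside is 382 mm.


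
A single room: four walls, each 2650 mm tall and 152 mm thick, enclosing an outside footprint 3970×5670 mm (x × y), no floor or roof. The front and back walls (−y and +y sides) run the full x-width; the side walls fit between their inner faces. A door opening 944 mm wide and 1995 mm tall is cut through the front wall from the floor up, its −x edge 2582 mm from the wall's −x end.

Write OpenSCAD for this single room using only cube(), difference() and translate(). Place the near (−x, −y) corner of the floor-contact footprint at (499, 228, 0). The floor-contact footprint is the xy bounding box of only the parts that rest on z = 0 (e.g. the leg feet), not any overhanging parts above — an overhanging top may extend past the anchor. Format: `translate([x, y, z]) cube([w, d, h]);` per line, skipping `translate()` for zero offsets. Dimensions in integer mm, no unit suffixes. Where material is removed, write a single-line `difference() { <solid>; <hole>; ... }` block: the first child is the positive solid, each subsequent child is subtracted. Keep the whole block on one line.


difference() { translate([499, 228, 0]) cube([3970, 152, 2650]); translate([3081, 228, 0]) cube([944, 152, 1995]); }
translate([499, 5746, 0]) cube([3970, 152, 2650]);
translate([499, 380, 0]) cube([152, 5366, 2650]);
translate([4317, 380, 0]) cube([152, 5366, 2650]);


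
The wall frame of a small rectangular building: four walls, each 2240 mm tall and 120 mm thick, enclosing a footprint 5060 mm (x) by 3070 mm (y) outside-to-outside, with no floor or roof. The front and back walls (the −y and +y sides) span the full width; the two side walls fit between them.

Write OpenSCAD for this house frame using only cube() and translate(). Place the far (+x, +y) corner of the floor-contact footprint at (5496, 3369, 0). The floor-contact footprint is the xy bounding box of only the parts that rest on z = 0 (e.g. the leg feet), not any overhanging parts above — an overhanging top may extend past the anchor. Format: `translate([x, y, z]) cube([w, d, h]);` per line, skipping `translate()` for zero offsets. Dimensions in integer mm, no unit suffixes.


translate([436, 299, 0]) cube([5060, 120, 2240]);
translate([436, 3249, 0]) cube([5060, 120, 2240]);
translate([436, 419, 0]) cube([120, 2830, 2240]);
translate([5376, 419, 0]) cube([120, 2830, 2240]);


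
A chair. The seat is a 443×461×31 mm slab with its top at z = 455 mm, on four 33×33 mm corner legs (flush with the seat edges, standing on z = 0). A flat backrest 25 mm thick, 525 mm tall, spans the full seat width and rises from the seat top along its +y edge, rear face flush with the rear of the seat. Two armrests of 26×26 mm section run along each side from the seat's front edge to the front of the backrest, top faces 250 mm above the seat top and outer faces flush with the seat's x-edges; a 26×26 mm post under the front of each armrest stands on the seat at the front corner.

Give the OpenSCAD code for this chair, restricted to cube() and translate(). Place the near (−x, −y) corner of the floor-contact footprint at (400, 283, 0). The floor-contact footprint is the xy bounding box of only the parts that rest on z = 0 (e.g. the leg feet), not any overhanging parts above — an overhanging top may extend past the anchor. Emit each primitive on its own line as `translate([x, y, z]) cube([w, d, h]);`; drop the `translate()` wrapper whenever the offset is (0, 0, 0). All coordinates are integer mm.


translate([400, 283, 424]) cube([443, 461, 31]);
translate([400, 283, 0]) cube([33, 33, 424]);
translate([810, 283, 0]) cube([33, 33, 424]);
translate([400, 711, 0]) cube([33, 33, 424]);
translate([810, 711, 0]) cube([33, 33, 424]);
translate([400, 719, 455]) cube([443, 25, 525]);
translate([400, 283, 679]) cube([26, 436, 26]);
translate([817, 283, 679]) cube([26, 436, 26]);
translate([400, 283, 455]) cube([26, 26, 224]);
translate([817, 283, 455]) cube([26, 26, 224]);


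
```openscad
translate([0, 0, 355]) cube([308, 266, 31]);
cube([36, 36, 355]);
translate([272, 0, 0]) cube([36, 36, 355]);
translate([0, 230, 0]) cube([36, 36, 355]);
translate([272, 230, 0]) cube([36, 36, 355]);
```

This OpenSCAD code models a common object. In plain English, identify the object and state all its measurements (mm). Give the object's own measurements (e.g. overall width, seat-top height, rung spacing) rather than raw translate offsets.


A four-legged stool. The seat is a 308×266×31 mm slab whose top surface is at z = 386 mm; four square legs, each 36×36 mm in cross-section, run from the floor (z = 0) to the underside of the seat, each flush with a corner of the seat.


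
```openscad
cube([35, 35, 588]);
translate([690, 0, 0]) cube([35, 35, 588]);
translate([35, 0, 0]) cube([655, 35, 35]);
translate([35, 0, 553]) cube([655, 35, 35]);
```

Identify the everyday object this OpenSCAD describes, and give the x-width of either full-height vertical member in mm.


A picture frame. The border width is 35 mm.

Four thin pieces enclosing a rectangular opening — a picture frame. The two full-height stiles are 588 mm tall; the top rail sits at z = 553 and is 35 mm tall, so the border above the opening is 588 − 553 = 35 mm, matching the stile x-width.


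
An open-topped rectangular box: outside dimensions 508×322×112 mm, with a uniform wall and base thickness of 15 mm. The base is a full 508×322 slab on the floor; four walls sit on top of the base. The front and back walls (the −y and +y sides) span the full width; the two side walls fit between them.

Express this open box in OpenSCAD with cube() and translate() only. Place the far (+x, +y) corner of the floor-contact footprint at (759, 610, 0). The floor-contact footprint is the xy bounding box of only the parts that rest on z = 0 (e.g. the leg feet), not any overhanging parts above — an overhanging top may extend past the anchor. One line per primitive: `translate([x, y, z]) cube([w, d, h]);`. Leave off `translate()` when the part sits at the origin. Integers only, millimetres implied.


translate([251, 288, 0]) cube([508, 322, 15]);
translate([251, 288, 15]) cube([508, 15, 97]);
translate([251, 595, 15]) cube([508, 15, 97]);
translate([251, 303, 15]) cube([15, 292, 97]);
translate([744, 303, 15]) cube([15, 292, 97]);


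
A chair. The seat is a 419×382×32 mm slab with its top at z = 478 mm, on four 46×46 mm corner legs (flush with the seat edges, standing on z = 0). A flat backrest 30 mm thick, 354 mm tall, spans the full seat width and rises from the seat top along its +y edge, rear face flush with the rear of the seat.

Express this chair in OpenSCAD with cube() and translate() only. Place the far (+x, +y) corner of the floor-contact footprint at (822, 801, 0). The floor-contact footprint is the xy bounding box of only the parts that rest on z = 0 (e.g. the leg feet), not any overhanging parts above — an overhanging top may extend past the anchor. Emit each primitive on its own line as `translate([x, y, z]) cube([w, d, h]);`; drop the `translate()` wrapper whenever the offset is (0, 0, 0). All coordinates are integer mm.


// leg_h = 478 - 32 = 446
translate([403, 419, 446]) cube([419, 382, 32]);
translate([403, 419, 0]) cube([46, 46, 446]);
translate([776, 419, 0]) cube([46, 46, 446]);
translate([403, 755, 0]) cube([46, 46, 446]);
translate([776, 755, 0]) cube([46, 46, 446]);
translate([403, 771, 478]) cube([419, 30, 354]);


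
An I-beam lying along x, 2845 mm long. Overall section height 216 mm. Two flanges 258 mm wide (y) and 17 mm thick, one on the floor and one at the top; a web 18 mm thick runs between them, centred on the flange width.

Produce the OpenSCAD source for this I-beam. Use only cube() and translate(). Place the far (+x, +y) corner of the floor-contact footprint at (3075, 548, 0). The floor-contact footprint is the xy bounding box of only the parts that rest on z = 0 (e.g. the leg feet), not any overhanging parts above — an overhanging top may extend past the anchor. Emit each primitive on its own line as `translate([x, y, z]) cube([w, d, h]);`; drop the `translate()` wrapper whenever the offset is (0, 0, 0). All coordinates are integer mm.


translate([230, 290, 0]) cube([2845, 258, 17]);
translate([230, 410, 17]) cube([2845, 18, 182]);
translate([230, 290, 199]) cube([2845, 258, 17]);


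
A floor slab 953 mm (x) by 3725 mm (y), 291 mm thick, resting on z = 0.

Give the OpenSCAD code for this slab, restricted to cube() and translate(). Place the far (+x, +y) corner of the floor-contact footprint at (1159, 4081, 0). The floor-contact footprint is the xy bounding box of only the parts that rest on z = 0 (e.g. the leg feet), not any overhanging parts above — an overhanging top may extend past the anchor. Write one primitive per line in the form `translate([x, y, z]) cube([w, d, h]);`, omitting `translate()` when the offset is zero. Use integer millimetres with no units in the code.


translate([206, 356, 0]) cube([953, 3725, 291]);


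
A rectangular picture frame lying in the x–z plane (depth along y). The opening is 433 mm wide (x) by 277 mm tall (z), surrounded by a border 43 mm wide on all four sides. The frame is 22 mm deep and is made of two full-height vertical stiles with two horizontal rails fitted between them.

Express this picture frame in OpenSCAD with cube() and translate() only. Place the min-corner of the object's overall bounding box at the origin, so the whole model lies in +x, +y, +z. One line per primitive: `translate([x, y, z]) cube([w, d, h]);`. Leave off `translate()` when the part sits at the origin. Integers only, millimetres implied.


cube([43, 22, 363]);
translate([476, 0, 0]) cube([43, 22, 363]);
translate([43, 0, 0]) cube([433, 22, 43]);
translate([43, 0, 320]) cube([433, 22, 43]);


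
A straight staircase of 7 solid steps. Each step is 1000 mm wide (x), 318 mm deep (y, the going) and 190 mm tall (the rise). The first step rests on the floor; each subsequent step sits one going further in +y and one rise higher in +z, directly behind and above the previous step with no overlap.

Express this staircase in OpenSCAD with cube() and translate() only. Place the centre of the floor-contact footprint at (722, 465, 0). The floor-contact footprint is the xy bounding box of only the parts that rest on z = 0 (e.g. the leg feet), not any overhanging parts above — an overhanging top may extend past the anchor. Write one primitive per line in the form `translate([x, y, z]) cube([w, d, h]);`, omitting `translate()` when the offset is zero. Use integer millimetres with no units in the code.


translate([222, 306, 0]) cube([1000, 318, 190]);
translate([222, 624, 190]) cube([1000, 318, 190]);
translate([222, 942, 380]) cube([1000, 318, 190]);
translate([222, 1260, 570]) cube([1000, 318, 190]);
translate([222, 1578, 760]) cube([1000, 318, 190]);
translate([222, 1896, 950]) cube([1000, 318, 190]);
translate([222, 2214, 1140]) cube([1000, 318, 190]);


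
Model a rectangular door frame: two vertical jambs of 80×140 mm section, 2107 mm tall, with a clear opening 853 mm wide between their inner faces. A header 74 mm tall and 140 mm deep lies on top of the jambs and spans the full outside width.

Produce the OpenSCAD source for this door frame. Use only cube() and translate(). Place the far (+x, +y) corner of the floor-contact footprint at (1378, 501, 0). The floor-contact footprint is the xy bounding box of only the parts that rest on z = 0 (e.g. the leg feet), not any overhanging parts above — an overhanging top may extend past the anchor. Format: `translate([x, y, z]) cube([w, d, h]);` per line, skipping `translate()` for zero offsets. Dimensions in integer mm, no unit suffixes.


translate([365, 361, 0]) cube([80, 140, 2107]);
translate([1298, 361, 0]) cube([80, 140, 2107]);
translate([365, 361, 2107]) cube([1013, 140, 74]);


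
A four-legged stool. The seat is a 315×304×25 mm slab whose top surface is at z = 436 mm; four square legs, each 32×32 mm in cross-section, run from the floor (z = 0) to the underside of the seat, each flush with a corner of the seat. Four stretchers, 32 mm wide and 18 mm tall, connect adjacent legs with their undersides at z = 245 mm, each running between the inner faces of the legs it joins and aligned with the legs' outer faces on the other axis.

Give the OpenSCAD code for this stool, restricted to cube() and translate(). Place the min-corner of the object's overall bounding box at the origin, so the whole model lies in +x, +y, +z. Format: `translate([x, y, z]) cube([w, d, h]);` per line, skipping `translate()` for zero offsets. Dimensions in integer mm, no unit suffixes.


translate([0, 0, 411]) cube([315, 304, 25]);
cube([32, 32, 411]);
translate([283, 0, 0]) cube([32, 32, 411]);
translate([0, 272, 0]) cube([32, 32, 411]);
translate([283, 272, 0]) cube([32, 32, 411]);
translate([32, 0, 245]) cube([251, 32, 18]);
translate([32, 272, 245]) cube([251, 32, 18]);
translate([0, 32, 245]) cube([32, 240, 18]);
translate([283, 32, 245]) cube([32, 240, 18]);


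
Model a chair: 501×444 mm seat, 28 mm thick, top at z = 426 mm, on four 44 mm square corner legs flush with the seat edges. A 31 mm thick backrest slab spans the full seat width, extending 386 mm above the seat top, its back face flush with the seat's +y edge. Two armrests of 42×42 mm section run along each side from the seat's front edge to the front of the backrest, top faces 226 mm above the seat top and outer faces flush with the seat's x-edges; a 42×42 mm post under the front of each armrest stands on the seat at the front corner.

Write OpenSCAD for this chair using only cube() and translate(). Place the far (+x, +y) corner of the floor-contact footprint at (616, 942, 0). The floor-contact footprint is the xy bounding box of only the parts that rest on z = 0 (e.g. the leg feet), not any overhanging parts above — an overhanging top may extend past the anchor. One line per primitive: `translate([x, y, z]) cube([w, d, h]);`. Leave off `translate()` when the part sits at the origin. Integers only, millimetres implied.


// leg_h = 426 - 28 = 398
// arm post h = 226 - 42 = 184
translate([115, 498, 398]) cube([501, 444, 28]);
translate([115, 498, 0]) cube([44, 44, 398]);
translate([572, 498, 0]) cube([44, 44, 398]);
translate([115, 898, 0]) cube([44, 44, 398]);
translate([572, 898, 0]) cube([44, 44, 398]);
translate([115, 911, 426]) cube([501, 31, 386]);
translate([115, 498, 610]) cube([42, 413, 42]);
translate([574, 498, 610]) cube([42, 413, 42]);
translate([115, 498, 426]) cube([42, 42, 184]);
translate([574, 498, 426]) cube([42, 42, 184]);


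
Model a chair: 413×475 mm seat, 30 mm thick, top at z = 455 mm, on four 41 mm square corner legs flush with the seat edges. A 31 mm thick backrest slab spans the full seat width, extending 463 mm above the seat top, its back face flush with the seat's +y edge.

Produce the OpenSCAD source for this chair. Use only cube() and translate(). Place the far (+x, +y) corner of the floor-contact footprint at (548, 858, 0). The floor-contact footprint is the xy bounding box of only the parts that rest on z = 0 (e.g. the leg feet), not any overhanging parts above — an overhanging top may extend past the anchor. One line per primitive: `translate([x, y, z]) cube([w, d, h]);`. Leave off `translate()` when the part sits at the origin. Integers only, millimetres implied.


translate([135, 383, 425]) cube([413, 475, 30]);
translate([135, 383, 0]) cube([41, 41, 425]);
translate([507, 383, 0]) cube([41, 41, 425]);
translate([135, 817, 0]) cube([41, 41, 425]);
translate([507, 817, 0]) cube([41, 41, 425]);
translate([135, 827, 455]) cube([413, 31, 463]);


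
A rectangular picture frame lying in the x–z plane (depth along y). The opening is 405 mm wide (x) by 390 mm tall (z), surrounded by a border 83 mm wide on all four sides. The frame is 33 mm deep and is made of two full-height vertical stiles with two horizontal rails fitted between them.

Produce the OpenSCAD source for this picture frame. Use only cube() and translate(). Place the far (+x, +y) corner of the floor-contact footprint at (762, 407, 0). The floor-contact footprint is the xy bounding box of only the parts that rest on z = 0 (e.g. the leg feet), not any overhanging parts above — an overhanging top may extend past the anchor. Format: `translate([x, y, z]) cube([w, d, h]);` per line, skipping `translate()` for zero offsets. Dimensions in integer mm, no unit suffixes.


translate([191, 374, 0]) cube([83, 33, 556]);
translate([679, 374, 0]) cube([83, 33, 556]);
translate([274, 374, 0]) cube([405, 33, 83]);
translate([274, 374, 473]) cube([405, 33, 83]);


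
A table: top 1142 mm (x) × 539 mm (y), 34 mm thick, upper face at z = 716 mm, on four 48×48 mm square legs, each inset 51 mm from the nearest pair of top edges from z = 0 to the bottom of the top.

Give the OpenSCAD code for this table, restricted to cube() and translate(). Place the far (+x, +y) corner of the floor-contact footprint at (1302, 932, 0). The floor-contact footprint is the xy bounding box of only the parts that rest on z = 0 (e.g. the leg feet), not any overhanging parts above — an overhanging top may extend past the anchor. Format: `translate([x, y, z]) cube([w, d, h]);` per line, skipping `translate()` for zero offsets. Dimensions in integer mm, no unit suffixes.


translate([211, 444, 682]) cube([1142, 539, 34]);
translate([262, 495, 0]) cube([48, 48, 682]);
translate([1254, 495, 0]) cube([48, 48, 682]);
translate([262, 884, 0]) cube([48, 48, 682]);
translate([1254, 884, 0]) cube([48, 48, 682]);


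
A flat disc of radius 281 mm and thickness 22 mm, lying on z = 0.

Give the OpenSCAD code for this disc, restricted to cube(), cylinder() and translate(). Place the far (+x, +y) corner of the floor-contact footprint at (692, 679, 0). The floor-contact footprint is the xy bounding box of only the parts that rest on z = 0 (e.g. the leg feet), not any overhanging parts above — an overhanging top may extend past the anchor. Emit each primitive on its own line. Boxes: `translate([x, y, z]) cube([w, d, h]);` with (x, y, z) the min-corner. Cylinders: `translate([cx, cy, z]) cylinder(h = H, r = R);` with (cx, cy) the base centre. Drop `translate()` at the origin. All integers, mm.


translate([411, 398, 0]) cylinder(h = 22, r = 281);


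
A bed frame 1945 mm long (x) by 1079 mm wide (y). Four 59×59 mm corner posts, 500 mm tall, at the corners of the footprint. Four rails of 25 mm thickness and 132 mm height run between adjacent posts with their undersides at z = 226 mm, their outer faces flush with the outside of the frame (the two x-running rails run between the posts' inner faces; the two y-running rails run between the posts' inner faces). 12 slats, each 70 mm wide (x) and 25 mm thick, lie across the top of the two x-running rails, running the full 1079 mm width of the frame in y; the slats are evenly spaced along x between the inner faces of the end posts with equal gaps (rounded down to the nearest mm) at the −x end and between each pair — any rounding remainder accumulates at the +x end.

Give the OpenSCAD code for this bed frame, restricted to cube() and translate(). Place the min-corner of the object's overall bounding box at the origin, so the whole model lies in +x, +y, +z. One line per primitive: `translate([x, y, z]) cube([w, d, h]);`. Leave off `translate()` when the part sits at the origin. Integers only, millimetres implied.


cube([59, 59, 500]);
translate([0, 1020, 0]) cube([59, 59, 500]);
translate([1886, 0, 0]) cube([59, 59, 500]);
translate([1886, 1020, 0]) cube([59, 59, 500]);
translate([59, 0, 226]) cube([1827, 25, 132]);
translate([59, 1054, 226]) cube([1827, 25, 132]);
translate([0, 59, 226]) cube([25, 961, 132]);
translate([1920, 59, 226]) cube([25, 961, 132]);
translate([134, 0, 358]) cube([70, 1079, 25]);
translate([279, 0, 358]) cube([70, 1079, 25]);
translate([424, 0, 358]) cube([70, 1079, 25]);
translate([569, 0, 358]) cube([70, 1079, 25]);
translate([714, 0, 358]) cube([70, 1079, 25]);
translate([859, 0, 358]) cube([70, 1079, 25]);
translate([1004, 0, 358]) cube([70, 1079, 25]);
translate([1149, 0, 358]) cube([70, 1079, 25]);
translate([1294, 0, 358]) cube([70, 1079, 25]);
translate([1439, 0, 358]) cube([70, 1079, 25]);
translate([1584, 0, 358]) cube([70, 1079, 25]);
translate([1729, 0, 358]) cube([70, 1079, 25]);


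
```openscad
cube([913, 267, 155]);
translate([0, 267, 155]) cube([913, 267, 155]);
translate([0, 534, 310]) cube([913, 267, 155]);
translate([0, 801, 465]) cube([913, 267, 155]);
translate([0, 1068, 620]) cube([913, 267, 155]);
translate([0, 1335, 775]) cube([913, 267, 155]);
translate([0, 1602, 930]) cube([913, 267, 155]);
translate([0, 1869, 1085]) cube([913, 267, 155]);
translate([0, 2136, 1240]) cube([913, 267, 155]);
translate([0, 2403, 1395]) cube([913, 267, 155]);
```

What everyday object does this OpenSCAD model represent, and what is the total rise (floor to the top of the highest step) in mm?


A staircase. The total rise is 1550 mm.

10 identical blocks, each offset up and back from the previous — a staircase. Each step is 155 mm tall and there are 10 of them, so the total rise is 10 × 155 = 1550 mm.
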